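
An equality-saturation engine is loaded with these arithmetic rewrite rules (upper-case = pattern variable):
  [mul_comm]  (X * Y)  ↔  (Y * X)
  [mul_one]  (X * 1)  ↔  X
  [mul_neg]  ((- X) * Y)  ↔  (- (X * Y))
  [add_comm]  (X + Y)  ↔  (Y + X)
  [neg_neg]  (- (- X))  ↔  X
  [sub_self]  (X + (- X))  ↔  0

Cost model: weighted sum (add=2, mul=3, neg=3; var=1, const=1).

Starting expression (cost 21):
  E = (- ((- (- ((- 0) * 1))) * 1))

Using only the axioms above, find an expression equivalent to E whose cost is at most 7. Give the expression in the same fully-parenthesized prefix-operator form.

(- (- 0))   [cost 7]

(1) ((- (- ((- 0) * 1))) * 1)  =[mul_one →]=  (- (- ((- 0) * 1)))    ⊢ (- (- (- ((- 0) * 1))))
(2) (- (- ((- 0) * 1)))  =[neg_neg →]=  ((- 0) * 1)    ⊢ (- ((- 0) * 1))
(3) ((- 0) * 1)  =[mul_one →]=  (- 0)    ⊢ cost 7, within 7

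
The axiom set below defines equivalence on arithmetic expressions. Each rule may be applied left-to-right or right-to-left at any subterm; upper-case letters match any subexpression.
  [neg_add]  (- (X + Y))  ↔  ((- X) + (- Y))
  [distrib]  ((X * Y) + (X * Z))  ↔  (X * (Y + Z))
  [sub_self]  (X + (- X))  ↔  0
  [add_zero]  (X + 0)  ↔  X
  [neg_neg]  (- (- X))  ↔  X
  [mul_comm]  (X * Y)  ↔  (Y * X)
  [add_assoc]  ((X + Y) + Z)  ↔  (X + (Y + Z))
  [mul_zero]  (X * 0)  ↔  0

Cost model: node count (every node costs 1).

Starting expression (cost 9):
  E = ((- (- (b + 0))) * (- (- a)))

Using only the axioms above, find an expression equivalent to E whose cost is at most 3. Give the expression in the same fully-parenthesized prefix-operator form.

1. [neg_neg →] (- (- (b + 0)))  →  (b + 0);  E = ((b + 0) * (- (- a)))
2. [add_zero →] (b + 0)  →  b;  E = (b * (- (- a)))
3. [neg_neg →] (- (- a))  →  a;  cost 3 ≤ 3, done

(b * a)   [cost 3]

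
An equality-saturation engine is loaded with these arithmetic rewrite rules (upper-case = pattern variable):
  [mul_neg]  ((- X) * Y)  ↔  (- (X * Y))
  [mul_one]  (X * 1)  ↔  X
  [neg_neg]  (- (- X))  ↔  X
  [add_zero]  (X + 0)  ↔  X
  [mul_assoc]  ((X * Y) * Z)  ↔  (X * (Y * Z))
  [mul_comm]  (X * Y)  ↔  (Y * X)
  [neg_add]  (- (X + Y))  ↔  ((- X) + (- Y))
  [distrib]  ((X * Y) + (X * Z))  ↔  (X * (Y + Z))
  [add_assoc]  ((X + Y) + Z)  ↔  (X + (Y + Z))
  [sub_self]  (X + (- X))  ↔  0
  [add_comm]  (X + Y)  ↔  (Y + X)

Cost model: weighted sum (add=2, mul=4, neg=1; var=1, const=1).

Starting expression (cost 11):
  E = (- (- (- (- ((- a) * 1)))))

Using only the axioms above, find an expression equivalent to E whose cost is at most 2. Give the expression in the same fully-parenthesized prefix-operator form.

(- a)   [cost 2]

(1) ((- a) * 1)  =[mul_one →]=  (- a)    ⊢ (- (- (- (- (- a)))))
(2) (- (- (- (- a))))  =[neg_neg →]=  (- (- a))    ⊢ (- (- (- a)))
(3) (- (- a))  =[neg_neg →]=  a    ⊢ cost 2, within 2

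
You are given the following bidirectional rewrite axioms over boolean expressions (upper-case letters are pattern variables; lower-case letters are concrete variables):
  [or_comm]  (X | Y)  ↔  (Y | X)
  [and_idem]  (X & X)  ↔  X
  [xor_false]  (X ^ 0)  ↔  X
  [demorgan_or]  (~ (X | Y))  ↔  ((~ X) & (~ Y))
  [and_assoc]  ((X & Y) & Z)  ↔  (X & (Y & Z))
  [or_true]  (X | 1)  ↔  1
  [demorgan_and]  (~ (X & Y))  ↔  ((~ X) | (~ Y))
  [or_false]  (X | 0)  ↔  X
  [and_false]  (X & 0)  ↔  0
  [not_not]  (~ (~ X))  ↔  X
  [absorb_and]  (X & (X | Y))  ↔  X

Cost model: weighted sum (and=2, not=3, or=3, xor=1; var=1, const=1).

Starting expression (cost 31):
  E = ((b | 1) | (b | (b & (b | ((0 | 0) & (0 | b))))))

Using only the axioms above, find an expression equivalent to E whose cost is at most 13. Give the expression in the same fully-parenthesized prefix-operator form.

1. [or_false →] (0 | 0)  →  0;  E = ((b | 1) | (b | (b & (b | (0 & (0 | b))))))
2. [absorb_and →] (0 & (0 | b))  →  0;  E = ((b | 1) | (b | (b & (b | 0))))
3. [absorb_and →] (b & (b | 0))  →  b;  cost 13 ≤ 13, done

((b | 1) | (b | b))   [cost 13]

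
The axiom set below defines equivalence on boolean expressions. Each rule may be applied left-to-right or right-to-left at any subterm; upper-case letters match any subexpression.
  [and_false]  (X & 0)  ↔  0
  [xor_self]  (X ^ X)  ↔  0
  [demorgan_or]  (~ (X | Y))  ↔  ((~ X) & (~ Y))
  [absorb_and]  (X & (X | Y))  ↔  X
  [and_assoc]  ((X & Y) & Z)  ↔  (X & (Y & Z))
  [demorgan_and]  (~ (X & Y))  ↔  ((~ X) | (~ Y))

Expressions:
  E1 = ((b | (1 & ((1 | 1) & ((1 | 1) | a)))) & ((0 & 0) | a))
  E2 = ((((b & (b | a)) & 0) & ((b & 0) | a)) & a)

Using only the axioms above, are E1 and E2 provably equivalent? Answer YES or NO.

NO

The axioms are sound identities: if E1 ↔* E2 then E1 and E2 evaluate identically under any assignment.
Under a=1, b=0: E1 evaluates to 1, E2 to 0. Distinct ⇒ no rewrite sequence connects them.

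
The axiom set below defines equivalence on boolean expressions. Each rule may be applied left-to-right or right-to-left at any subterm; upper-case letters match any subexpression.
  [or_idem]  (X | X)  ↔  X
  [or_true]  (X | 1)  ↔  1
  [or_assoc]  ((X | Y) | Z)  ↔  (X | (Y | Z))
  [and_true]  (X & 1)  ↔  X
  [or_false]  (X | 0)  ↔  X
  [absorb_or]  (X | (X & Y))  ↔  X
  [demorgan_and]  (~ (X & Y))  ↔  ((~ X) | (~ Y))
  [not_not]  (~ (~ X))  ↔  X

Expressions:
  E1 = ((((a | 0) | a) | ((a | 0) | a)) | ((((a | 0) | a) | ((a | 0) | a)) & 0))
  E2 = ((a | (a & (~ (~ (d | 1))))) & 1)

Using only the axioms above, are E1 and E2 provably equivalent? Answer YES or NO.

(1) ((((a | 0) | a) | ((a | 0) | a)) | ((((a | 0) | a) | ((a | 0) | a)) & 0))  =[absorb_or →]=  (((a | 0) | a) | ((a | 0) | a))
(2) (((a | 0) | a) | ((a | 0) | a))  =[or_idem →]=  ((a | 0) | a)
(3) (a | 0)  =[or_false →]=  a    ⊢ (a | a)
(4) a  =[and_true ←]=  (a & 1)    ⊢ (a | (a & 1))
(5) 1  =[not_not ←]=  (~ (~ 1))    ⊢ (a | (a & (~ (~ 1))))
(6) 1  =[or_true ←]=  (d | 1)    ⊢ (a | (a & (~ (~ (d | 1)))))
(7) (a | (a & (~ (~ (d | 1)))))  =[and_true ←]=  ((a | (a & (~ (~ (d | 1))))) & 1)    ⊢ E2

YES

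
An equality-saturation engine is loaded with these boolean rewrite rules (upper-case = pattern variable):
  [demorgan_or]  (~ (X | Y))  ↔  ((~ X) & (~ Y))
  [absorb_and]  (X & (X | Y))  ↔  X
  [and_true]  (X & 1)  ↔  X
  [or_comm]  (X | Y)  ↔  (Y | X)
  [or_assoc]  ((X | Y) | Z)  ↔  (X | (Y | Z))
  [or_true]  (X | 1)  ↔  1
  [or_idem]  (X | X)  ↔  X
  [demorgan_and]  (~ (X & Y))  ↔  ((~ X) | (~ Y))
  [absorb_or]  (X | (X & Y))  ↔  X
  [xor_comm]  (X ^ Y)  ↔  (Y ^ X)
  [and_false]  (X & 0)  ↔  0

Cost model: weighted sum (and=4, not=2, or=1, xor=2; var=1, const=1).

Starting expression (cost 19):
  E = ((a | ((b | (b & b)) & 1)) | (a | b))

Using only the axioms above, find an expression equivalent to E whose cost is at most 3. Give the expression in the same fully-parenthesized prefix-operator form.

(a | b)   [cost 3]

step 1: absorb_or (→) rewrites (b | (b & b)) into b, now ((a | (b & 1)) | (a | b))
step 2: and_true (→) rewrites (b & 1) into b, now ((a | b) | (a | b))
step 3: or_idem (→) rewrites ((a | b) | (a | b)) into (a | b), reaching cost 3 (bound 3)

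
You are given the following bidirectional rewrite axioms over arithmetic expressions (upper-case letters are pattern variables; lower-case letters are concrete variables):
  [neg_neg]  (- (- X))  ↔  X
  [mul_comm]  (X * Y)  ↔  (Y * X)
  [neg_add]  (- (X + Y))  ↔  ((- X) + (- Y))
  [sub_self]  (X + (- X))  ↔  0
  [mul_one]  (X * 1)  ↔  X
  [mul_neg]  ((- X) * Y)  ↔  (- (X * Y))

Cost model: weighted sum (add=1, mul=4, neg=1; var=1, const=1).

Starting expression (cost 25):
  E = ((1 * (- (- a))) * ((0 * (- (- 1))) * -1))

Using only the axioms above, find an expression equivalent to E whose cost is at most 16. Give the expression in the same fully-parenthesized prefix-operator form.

1. [neg_neg →] (- (- a))  →  a;  E = ((1 * a) * ((0 * (- (- 1))) * -1))
2. [neg_neg →] (- (- 1))  →  1;  E = ((1 * a) * ((0 * 1) * -1))
3. [mul_one →] (0 * 1)  →  0;  cost 16 ≤ 16, done

((1 * a) * (0 * -1))   [cost 16]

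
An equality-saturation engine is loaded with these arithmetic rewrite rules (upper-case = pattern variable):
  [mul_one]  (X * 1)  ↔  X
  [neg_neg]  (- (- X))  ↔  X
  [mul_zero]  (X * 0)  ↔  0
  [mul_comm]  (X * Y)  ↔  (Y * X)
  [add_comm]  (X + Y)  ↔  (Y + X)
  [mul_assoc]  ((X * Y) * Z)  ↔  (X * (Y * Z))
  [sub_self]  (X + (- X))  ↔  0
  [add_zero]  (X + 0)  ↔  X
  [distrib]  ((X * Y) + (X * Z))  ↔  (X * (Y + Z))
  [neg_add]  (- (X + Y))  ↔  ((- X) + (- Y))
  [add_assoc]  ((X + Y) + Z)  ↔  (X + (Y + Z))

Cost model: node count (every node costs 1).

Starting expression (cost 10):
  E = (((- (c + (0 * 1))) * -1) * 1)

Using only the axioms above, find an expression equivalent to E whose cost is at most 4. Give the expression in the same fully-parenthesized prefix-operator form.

1. [mul_one →] (((- (c + (0 * 1))) * -1) * 1)  →  ((- (c + (0 * 1))) * -1)
2. [mul_one →] (0 * 1)  →  0;  E = ((- (c + 0)) * -1)
3. [add_zero →] (c + 0)  →  c;  cost 4 ≤ 4, done

((- c) * -1)   [cost 4]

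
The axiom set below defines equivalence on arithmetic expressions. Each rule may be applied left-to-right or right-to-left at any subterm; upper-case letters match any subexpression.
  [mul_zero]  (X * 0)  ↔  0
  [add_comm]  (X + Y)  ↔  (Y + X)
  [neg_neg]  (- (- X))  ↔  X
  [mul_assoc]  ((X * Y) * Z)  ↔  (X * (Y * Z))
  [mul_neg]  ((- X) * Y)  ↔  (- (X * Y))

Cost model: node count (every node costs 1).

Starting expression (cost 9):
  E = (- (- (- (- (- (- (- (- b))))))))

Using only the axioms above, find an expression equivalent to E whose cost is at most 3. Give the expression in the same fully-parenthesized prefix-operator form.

(- (- b))   [cost 3]

step 1: neg_neg (→) rewrites (- (- (- b))) into (- b), now (- (- (- (- (- (- b))))))
step 2: neg_neg (→) rewrites (- (- (- (- b)))) into (- (- b)), now (- (- (- (- b))))
step 3: neg_neg (→) rewrites (- (- b)) into b, reaching cost 3 (bound 3)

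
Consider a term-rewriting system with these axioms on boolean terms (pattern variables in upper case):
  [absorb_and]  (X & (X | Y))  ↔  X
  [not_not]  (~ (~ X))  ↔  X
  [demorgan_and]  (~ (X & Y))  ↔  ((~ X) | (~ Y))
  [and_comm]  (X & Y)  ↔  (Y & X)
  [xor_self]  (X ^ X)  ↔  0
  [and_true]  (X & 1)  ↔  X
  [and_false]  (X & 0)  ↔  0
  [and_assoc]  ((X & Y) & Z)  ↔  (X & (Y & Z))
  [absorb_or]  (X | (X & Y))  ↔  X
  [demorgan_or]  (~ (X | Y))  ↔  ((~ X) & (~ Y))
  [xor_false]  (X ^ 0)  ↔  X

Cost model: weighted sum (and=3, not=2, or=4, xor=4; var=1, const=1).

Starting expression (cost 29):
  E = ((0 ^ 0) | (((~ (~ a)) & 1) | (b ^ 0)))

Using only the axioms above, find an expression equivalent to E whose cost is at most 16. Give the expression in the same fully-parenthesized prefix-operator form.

step 1: xor_false (→) rewrites (b ^ 0) into b, now ((0 ^ 0) | (((~ (~ a)) & 1) | b))
step 2: and_true (→) rewrites ((~ (~ a)) & 1) into (~ (~ a)), now ((0 ^ 0) | ((~ (~ a)) | b))
step 3: not_not (→) rewrites (~ (~ a)) into a, reaching cost 16 (bound 16)

((0 ^ 0) | (a | b))   [cost 16]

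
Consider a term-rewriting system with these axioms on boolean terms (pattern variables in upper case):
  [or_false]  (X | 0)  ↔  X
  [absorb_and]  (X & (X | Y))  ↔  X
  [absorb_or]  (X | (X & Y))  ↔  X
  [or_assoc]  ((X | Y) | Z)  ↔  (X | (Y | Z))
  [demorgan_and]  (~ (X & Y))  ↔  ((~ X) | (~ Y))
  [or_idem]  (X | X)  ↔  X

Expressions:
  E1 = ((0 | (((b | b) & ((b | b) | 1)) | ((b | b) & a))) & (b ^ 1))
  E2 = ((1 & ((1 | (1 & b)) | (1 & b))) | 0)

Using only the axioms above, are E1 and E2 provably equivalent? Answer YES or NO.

Every axiom is a valid identity, so a rewrite proof would force E1 and E2 to agree under every assignment.
At a=0, b=0: E1 = 0 but E2 = 1; they differ, so no derivation exists.

NO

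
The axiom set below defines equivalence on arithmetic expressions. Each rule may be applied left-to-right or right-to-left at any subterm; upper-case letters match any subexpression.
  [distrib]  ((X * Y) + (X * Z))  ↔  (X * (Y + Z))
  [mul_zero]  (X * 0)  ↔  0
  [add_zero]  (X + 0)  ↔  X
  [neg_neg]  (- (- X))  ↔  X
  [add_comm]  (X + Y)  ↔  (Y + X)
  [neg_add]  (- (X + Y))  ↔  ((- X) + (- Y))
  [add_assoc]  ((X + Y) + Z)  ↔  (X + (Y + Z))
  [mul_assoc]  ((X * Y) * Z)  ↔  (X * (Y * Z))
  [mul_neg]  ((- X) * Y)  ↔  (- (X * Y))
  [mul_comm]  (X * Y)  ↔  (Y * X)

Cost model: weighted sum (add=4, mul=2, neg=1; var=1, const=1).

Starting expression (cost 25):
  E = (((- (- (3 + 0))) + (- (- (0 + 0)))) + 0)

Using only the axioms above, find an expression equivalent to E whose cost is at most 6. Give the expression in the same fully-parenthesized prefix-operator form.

(3 + 0)   [cost 6]

step 1: add_zero (→) rewrites (((- (- (3 + 0))) + (- (- (0 + 0)))) + 0) into ((- (- (3 + 0))) + (- (- (0 + 0))))
step 2: add_zero (→) rewrites (0 + 0) into 0, now ((- (- (3 + 0))) + (- (- 0)))
step 3: add_zero (→) rewrites (3 + 0) into 3, now ((- (- 3)) + (- (- 0)))
step 4: neg_neg (→) rewrites (- (- 3)) into 3, now (3 + (- (- 0)))
step 5: neg_neg (→) rewrites (- (- 0)) into 0, reaching cost 6 (bound 6)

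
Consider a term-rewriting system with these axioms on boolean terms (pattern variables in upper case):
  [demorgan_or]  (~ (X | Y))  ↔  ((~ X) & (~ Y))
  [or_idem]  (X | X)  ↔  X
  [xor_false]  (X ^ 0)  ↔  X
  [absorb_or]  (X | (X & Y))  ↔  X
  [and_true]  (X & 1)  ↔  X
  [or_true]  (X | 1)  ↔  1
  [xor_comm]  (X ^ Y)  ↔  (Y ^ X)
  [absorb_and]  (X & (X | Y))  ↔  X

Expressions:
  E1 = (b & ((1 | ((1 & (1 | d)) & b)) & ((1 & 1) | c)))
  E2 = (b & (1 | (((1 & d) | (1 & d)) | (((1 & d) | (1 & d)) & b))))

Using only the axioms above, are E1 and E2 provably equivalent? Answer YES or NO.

YES

1. [absorb_and →] (1 & (1 | d))  →  1;  E1 = (b & ((1 | (1 & b)) & ((1 & 1) | c)))
2. [and_true →] (1 & 1)  →  1;  E1 = (b & ((1 | (1 & b)) & (1 | c)))
3. [absorb_or →] (1 | (1 & b))  →  1;  E1 = (b & (1 & (1 | c)))
4. [absorb_and →] (1 & (1 | c))  →  1;  E1 = (b & 1)
5. [absorb_or ←] 1  →  (1 | (1 & d));  E1 = (b & (1 | (1 & d)))
6. [or_idem ←] (1 & d)  →  ((1 & d) | (1 & d));  E1 = (b & (1 | ((1 & d) | (1 & d))))
7. [absorb_or ←] ((1 & d) | (1 & d))  →  (((1 & d) | (1 & d)) | (((1 & d) | (1 & d)) & b));  this is E2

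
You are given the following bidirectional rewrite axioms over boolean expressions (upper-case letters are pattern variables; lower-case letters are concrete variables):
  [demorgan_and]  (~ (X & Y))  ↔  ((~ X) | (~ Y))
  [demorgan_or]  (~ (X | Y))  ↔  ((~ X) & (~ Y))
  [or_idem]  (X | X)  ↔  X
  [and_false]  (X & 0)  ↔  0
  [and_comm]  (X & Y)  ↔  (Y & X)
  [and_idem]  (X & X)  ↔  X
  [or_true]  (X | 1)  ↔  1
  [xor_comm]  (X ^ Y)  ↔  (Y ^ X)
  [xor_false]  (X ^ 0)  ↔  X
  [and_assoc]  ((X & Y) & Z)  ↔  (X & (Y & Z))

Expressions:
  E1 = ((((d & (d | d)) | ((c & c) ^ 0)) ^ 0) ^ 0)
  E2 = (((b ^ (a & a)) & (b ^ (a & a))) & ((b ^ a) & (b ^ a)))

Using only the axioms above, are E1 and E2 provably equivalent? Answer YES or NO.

All listed rules preserve value, hence provable equivalence implies equal values everywhere; look for a separating assignment.
a=0, b=0, c=0, d=1 gives E1 ↦ 1, E2 ↦ 0; values differ ⇒ not provably equivalent.

NO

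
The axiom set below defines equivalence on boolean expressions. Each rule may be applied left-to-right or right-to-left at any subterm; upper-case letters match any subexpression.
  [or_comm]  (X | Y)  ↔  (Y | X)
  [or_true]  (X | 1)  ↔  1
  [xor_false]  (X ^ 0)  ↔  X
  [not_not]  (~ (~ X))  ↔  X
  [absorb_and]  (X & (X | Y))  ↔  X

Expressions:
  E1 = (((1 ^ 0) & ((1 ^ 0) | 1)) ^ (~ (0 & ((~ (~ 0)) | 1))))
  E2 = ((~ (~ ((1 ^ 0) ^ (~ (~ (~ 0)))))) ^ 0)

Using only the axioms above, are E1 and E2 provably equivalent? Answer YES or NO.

YES

1. [not_not →] (~ (~ 0))  →  0;  E1 = (((1 ^ 0) & ((1 ^ 0) | 1)) ^ (~ (0 & (0 | 1))))
2. [absorb_and →] (0 & (0 | 1))  →  0;  E1 = (((1 ^ 0) & ((1 ^ 0) | 1)) ^ (~ 0))
3. [absorb_and →] ((1 ^ 0) & ((1 ^ 0) | 1))  →  (1 ^ 0);  E1 = ((1 ^ 0) ^ (~ 0))
4. [xor_false ←] ((1 ^ 0) ^ (~ 0))  →  (((1 ^ 0) ^ (~ 0)) ^ 0)
5. [not_not ←] (~ 0)  →  (~ (~ (~ 0)));  E1 = (((1 ^ 0) ^ (~ (~ (~ 0)))) ^ 0)
6. [not_not ←] ((1 ^ 0) ^ (~ (~ (~ 0))))  →  (~ (~ ((1 ^ 0) ^ (~ (~ (~ 0))))));  this is E2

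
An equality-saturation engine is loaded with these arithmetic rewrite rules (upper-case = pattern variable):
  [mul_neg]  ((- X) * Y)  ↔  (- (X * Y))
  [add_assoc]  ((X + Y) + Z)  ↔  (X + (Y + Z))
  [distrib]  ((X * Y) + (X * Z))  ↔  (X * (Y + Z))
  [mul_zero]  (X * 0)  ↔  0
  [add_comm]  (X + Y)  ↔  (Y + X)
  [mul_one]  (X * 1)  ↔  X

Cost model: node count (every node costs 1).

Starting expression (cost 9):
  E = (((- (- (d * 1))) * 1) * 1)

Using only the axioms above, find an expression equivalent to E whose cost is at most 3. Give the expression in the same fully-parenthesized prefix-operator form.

(- (- d))   [cost 3]

1. [mul_one →] ((- (- (d * 1))) * 1)  →  (- (- (d * 1)));  E = ((- (- (d * 1))) * 1)
2. [mul_one →] (d * 1)  →  d;  E = ((- (- d)) * 1)
3. [mul_one →] ((- (- d)) * 1)  →  (- (- d));  cost 3 ≤ 3, done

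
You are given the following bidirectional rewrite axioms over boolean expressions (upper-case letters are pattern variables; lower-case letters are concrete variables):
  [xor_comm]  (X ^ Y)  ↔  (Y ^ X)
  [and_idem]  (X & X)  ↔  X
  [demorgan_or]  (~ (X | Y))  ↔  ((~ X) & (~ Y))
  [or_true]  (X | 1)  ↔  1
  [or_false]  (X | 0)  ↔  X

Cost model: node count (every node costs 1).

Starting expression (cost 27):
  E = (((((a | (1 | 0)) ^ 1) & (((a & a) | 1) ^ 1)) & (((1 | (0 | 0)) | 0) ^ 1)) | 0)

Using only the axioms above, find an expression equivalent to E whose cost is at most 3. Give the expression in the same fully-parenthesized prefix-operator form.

(1 ^ 1)   [cost 3]

step 1: or_false (→) rewrites (((((a | (1 | 0)) ^ 1) & (((a & a) | 1) ^ 1)) & (((1 | (0 | 0)) | 0) ^ 1)) | 0) into ((((a | (1 | 0)) ^ 1) & (((a & a) | 1) ^ 1)) & (((1 | (0 | 0)) | 0) ^ 1))
step 2: or_false (→) rewrites ((1 | (0 | 0)) | 0) into (1 | (0 | 0)), now ((((a | (1 | 0)) ^ 1) & (((a & a) | 1) ^ 1)) & ((1 | (0 | 0)) ^ 1))
step 3: or_false (→) rewrites (1 | 0) into 1, now ((((a | 1) ^ 1) & (((a & a) | 1) ^ 1)) & ((1 | (0 | 0)) ^ 1))
step 4: and_idem (→) rewrites (a & a) into a, now ((((a | 1) ^ 1) & ((a | 1) ^ 1)) & ((1 | (0 | 0)) ^ 1))
step 5: or_false (→) rewrites (0 | 0) into 0, now ((((a | 1) ^ 1) & ((a | 1) ^ 1)) & ((1 | 0) ^ 1))
step 6: and_idem (→) rewrites (((a | 1) ^ 1) & ((a | 1) ^ 1)) into ((a | 1) ^ 1), now (((a | 1) ^ 1) & ((1 | 0) ^ 1))
step 7: or_false (→) rewrites (1 | 0) into 1, now (((a | 1) ^ 1) & (1 ^ 1))
step 8: or_true (→) rewrites (a | 1) into 1, now ((1 ^ 1) & (1 ^ 1))
step 9: and_idem (→) rewrites ((1 ^ 1) & (1 ^ 1)) into (1 ^ 1), reaching cost 3 (bound 3)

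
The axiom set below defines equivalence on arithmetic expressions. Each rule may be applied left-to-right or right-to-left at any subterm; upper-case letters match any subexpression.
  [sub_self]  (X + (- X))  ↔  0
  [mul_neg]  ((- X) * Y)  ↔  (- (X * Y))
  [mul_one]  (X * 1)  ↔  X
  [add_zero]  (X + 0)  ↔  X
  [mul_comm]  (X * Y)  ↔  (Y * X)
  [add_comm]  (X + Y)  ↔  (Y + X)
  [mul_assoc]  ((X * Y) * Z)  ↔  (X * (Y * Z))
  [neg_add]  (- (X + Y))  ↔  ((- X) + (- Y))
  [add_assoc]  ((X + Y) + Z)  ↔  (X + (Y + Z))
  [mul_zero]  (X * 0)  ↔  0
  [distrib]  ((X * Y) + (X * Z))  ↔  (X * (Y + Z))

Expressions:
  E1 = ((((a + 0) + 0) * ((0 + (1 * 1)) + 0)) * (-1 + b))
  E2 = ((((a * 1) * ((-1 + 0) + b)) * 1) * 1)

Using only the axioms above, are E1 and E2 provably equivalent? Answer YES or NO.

YES

(1) (1 * 1)  =[mul_one →]=  1    ⊢ ((((a + 0) + 0) * ((0 + 1) + 0)) * (-1 + b))
(2) (0 + 1)  =[add_comm →]=  (1 + 0)    ⊢ ((((a + 0) + 0) * ((1 + 0) + 0)) * (-1 + b))
(3) (a + 0)  =[add_zero →]=  a    ⊢ (((a + 0) * ((1 + 0) + 0)) * (-1 + b))
(4) (1 + 0)  =[add_zero →]=  1    ⊢ (((a + 0) * (1 + 0)) * (-1 + b))
(5) (a + 0)  =[add_zero →]=  a    ⊢ ((a * (1 + 0)) * (-1 + b))
(6) (1 + 0)  =[add_zero →]=  1    ⊢ ((a * 1) * (-1 + b))
(7) -1  =[add_zero ←]=  (-1 + 0)    ⊢ ((a * 1) * ((-1 + 0) + b))
(8) ((a * 1) * ((-1 + 0) + b))  =[mul_one ←]=  (((a * 1) * ((-1 + 0) + b)) * 1)
(9) ((a * 1) * ((-1 + 0) + b))  =[mul_one ←]=  (((a * 1) * ((-1 + 0) + b)) * 1)    ⊢ E2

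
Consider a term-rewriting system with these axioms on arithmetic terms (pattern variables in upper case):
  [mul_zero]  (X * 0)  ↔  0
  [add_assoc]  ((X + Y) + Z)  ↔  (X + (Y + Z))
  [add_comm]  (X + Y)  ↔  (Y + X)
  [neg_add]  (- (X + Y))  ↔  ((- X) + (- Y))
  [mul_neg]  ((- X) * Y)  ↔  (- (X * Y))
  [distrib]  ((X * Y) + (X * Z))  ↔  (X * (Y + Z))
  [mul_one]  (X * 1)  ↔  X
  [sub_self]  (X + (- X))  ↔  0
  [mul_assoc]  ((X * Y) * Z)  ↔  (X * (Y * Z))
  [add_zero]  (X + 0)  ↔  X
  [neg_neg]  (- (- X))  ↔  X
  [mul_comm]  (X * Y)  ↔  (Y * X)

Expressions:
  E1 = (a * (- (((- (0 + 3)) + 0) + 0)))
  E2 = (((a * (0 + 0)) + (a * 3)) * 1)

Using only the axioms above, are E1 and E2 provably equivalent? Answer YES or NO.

YES

1. [add_zero →] (((- (0 + 3)) + 0) + 0)  →  ((- (0 + 3)) + 0);  E1 = (a * (- ((- (0 + 3)) + 0)))
2. [add_zero →] ((- (0 + 3)) + 0)  →  (- (0 + 3));  E1 = (a * (- (- (0 + 3))))
3. [neg_neg →] (- (- (0 + 3)))  →  (0 + 3);  E1 = (a * (0 + 3))
4. [distrib ←] (a * (0 + 3))  →  ((a * 0) + (a * 3))
5. [mul_one ←] ((a * 0) + (a * 3))  →  (((a * 0) + (a * 3)) * 1)
6. [add_zero ←] 0  →  (0 + 0);  this is E2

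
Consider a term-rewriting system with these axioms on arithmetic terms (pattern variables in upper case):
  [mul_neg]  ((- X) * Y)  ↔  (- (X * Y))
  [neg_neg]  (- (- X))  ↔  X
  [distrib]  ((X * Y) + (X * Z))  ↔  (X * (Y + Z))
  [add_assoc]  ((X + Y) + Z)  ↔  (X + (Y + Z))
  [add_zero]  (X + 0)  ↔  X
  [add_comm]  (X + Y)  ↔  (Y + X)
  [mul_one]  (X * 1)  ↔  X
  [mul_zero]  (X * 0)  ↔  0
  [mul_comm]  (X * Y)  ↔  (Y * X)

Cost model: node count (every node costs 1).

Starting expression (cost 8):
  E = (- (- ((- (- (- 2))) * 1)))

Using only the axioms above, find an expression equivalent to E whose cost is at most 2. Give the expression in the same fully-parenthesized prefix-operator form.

step 1: mul_one (→) rewrites ((- (- (- 2))) * 1) into (- (- (- 2))), now (- (- (- (- (- 2)))))
step 2: neg_neg (→) rewrites (- (- 2)) into 2, now (- (- (- 2)))
step 3: neg_neg (→) rewrites (- (- 2)) into 2, reaching cost 2 (bound 2)

(- 2)   [cost 2]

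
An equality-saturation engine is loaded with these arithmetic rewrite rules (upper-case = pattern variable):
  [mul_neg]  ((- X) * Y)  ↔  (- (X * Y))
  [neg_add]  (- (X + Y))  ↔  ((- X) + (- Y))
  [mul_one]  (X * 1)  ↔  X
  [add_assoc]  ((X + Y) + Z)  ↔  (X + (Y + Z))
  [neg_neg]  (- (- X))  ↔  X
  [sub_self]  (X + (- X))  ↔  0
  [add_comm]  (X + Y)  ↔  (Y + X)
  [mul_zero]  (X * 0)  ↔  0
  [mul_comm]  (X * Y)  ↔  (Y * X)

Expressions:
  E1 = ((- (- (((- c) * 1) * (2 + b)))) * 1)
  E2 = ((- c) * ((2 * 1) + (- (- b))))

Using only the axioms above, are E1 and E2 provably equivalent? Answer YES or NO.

YES

step 1: neg_neg (→) rewrites (- (- (((- c) * 1) * (2 + b)))) into (((- c) * 1) * (2 + b)), now ((((- c) * 1) * (2 + b)) * 1)
step 2: mul_one (→) rewrites ((- c) * 1) into (- c), now (((- c) * (2 + b)) * 1)
step 3: mul_one (→) rewrites (((- c) * (2 + b)) * 1) into ((- c) * (2 + b))
step 4: mul_one (←) rewrites 2 into (2 * 1), now ((- c) * ((2 * 1) + b))
step 5: neg_neg (←) rewrites b into (- (- b)), which is E2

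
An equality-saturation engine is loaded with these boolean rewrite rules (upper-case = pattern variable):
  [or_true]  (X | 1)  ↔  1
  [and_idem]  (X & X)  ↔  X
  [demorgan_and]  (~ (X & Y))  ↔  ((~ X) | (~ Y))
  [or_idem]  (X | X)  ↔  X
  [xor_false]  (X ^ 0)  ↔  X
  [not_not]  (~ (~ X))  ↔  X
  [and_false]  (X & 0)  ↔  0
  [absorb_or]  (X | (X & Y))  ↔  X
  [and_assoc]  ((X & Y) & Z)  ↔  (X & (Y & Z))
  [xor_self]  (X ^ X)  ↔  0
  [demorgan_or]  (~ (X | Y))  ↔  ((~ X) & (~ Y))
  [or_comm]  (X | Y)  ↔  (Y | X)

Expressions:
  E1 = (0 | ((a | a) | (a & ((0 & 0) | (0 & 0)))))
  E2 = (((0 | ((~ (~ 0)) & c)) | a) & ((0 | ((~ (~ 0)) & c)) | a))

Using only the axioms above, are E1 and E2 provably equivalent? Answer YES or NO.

YES

(1) ((0 & 0) | (0 & 0))  =[or_idem →]=  (0 & 0)    ⊢ (0 | ((a | a) | (a & (0 & 0))))
(2) (a | a)  =[or_idem →]=  a    ⊢ (0 | (a | (a & (0 & 0))))
(3) (0 & 0)  =[and_idem →]=  0    ⊢ (0 | (a | (a & 0)))
(4) (a | (a & 0))  =[absorb_or →]=  a    ⊢ (0 | a)
(5) 0  =[absorb_or ←]=  (0 | (0 & c))    ⊢ ((0 | (0 & c)) | a)
(6) 0  =[not_not ←]=  (~ (~ 0))    ⊢ ((0 | ((~ (~ 0)) & c)) | a)
(7) ((0 | ((~ (~ 0)) & c)) | a)  =[and_idem ←]=  (((0 | ((~ (~ 0)) & c)) | a) & ((0 | ((~ (~ 0)) & c)) | a))    ⊢ E2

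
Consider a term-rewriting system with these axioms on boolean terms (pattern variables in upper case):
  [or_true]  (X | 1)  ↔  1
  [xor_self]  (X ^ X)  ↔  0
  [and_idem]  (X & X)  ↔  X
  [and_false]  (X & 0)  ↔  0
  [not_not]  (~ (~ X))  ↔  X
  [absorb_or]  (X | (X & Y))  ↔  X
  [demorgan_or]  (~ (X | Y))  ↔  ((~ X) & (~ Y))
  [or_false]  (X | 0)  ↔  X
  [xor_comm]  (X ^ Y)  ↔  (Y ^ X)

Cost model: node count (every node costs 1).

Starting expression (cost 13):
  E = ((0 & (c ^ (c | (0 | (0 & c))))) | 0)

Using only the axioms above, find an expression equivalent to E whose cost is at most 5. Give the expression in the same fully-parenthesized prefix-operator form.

1. [absorb_or →] (0 | (0 & c))  →  0;  E = ((0 & (c ^ (c | 0))) | 0)
2. [or_false →] (c | 0)  →  c;  E = ((0 & (c ^ c)) | 0)
3. [or_false →] ((0 & (c ^ c)) | 0)  →  (0 & (c ^ c));  cost 5 ≤ 5, done

(0 & (c ^ c))   [cost 5]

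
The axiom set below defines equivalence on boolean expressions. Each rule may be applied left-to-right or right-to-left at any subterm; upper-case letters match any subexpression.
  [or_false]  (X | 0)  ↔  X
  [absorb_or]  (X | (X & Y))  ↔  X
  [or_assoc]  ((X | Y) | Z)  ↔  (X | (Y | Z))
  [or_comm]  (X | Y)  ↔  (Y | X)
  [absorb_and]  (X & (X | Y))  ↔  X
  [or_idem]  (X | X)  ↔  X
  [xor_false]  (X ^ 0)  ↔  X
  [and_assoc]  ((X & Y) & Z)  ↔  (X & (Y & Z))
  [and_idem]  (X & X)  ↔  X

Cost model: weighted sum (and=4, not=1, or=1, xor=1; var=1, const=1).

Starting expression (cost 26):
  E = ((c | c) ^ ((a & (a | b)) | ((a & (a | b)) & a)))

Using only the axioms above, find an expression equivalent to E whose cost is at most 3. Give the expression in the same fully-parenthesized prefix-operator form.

(1) ((a & (a | b)) | ((a & (a | b)) & a))  =[absorb_or →]=  (a & (a | b))    ⊢ ((c | c) ^ (a & (a | b)))
(2) (a & (a | b))  =[absorb_and →]=  a    ⊢ ((c | c) ^ a)
(3) (c | c)  =[or_idem →]=  c    ⊢ cost 3, within 3

(c ^ a)   [cost 3]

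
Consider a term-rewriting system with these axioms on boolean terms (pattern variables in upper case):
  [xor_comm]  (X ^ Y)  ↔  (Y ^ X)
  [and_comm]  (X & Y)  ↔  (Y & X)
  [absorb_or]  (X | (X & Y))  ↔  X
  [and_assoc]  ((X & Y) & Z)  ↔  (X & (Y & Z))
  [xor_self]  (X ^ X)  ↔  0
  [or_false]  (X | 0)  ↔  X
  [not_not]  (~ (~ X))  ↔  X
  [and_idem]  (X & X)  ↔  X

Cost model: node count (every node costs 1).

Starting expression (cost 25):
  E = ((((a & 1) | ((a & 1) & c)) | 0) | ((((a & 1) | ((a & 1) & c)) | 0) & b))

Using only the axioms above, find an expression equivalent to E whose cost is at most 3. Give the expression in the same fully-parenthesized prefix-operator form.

(a & 1)   [cost 3]

step 1: absorb_or (→) rewrites ((((a & 1) | ((a & 1) & c)) | 0) | ((((a & 1) | ((a & 1) & c)) | 0) & b)) into (((a & 1) | ((a & 1) & c)) | 0)
step 2: absorb_or (→) rewrites ((a & 1) | ((a & 1) & c)) into (a & 1), now ((a & 1) | 0)
step 3: or_false (→) rewrites ((a & 1) | 0) into (a & 1), reaching cost 3 (bound 3)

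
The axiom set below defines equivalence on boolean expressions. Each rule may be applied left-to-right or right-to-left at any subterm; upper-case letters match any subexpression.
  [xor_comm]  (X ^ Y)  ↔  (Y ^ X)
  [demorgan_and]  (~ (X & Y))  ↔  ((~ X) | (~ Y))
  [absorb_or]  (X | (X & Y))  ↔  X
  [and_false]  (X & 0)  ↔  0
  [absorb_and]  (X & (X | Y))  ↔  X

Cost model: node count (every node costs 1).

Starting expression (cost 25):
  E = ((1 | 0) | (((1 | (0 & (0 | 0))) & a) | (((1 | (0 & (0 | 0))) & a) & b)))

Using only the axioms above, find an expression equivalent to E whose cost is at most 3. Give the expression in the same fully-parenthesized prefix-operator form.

1. [absorb_or →] (((1 | (0 & (0 | 0))) & a) | (((1 | (0 & (0 | 0))) & a) & b))  →  ((1 | (0 & (0 | 0))) & a);  E = ((1 | 0) | ((1 | (0 & (0 | 0))) & a))
2. [absorb_and →] (0 & (0 | 0))  →  0;  E = ((1 | 0) | ((1 | 0) & a))
3. [absorb_or →] ((1 | 0) | ((1 | 0) & a))  →  (1 | 0);  cost 3 ≤ 3, done

(1 | 0)   [cost 3]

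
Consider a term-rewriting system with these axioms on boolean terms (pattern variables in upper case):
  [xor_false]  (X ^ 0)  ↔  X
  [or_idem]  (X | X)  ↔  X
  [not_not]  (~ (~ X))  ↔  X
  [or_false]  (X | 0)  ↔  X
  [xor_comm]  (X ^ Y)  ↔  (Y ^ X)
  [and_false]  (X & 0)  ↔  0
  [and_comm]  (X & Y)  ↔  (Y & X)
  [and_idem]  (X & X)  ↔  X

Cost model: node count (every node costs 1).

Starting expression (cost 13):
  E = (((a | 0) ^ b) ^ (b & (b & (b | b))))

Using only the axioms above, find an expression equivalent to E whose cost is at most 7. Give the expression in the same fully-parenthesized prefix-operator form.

((a ^ b) ^ (b & b))   [cost 7]

step 1: or_idem (→) rewrites (b | b) into b, now (((a | 0) ^ b) ^ (b & (b & b)))
step 2: or_false (→) rewrites (a | 0) into a, now ((a ^ b) ^ (b & (b & b)))
step 3: and_idem (→) rewrites (b & b) into b, reaching cost 7 (bound 7)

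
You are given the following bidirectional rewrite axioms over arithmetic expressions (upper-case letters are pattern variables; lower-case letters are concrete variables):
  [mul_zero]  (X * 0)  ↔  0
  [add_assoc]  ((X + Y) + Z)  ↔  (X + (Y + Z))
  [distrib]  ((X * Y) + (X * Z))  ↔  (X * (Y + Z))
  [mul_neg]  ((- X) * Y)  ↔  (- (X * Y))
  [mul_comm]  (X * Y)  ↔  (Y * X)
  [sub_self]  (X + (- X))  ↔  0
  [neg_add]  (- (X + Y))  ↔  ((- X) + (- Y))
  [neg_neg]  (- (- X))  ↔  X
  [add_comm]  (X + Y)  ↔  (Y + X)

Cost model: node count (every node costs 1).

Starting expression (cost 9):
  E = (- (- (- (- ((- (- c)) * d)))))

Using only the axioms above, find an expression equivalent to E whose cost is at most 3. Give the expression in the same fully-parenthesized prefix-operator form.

(c * d)   [cost 3]

step 1: neg_neg (→) rewrites (- (- (- (- ((- (- c)) * d))))) into (- (- ((- (- c)) * d)))
step 2: neg_neg (→) rewrites (- (- c)) into c, now (- (- (c * d)))
step 3: neg_neg (→) rewrites (- (- (c * d))) into (c * d), reaching cost 3 (bound 3)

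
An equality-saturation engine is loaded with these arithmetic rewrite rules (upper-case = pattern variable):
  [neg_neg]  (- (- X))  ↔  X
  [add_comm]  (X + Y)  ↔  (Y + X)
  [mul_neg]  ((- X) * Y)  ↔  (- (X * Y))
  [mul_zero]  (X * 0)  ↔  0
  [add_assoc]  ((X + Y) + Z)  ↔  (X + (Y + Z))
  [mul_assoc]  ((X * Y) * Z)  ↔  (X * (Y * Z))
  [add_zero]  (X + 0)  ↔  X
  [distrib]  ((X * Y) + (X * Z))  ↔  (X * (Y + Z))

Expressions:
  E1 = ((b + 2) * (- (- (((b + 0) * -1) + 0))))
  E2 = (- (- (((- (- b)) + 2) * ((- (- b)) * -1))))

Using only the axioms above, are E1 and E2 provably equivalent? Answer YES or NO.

1. [add_zero →] (b + 0)  →  b;  E1 = ((b + 2) * (- (- ((b * -1) + 0))))
2. [neg_neg →] (- (- ((b * -1) + 0)))  →  ((b * -1) + 0);  E1 = ((b + 2) * ((b * -1) + 0))
3. [add_zero →] ((b * -1) + 0)  →  (b * -1);  E1 = ((b + 2) * (b * -1))
4. [neg_neg ←] b  →  (- (- b));  E1 = (((- (- b)) + 2) * (b * -1))
5. [neg_neg ←] (((- (- b)) + 2) * (b * -1))  →  (- (- (((- (- b)) + 2) * (b * -1))))
6. [neg_neg ←] b  →  (- (- b));  this is E2

YES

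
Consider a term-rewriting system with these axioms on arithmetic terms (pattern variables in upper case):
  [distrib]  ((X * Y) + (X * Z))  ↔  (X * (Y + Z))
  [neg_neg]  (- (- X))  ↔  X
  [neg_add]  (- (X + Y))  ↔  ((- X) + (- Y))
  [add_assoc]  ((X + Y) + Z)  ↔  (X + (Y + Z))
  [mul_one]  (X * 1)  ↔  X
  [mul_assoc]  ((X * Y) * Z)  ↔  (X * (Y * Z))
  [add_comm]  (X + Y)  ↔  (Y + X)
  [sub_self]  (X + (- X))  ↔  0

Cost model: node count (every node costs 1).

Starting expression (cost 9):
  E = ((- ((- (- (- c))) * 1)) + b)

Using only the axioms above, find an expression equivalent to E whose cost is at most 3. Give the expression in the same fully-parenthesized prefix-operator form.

step 1: mul_one (→) rewrites ((- (- (- c))) * 1) into (- (- (- c))), now ((- (- (- (- c)))) + b)
step 2: neg_neg (→) rewrites (- (- (- (- c)))) into (- (- c)), now ((- (- c)) + b)
step 3: neg_neg (→) rewrites (- (- c)) into c, reaching cost 3 (bound 3)

(c + b)   [cost 3]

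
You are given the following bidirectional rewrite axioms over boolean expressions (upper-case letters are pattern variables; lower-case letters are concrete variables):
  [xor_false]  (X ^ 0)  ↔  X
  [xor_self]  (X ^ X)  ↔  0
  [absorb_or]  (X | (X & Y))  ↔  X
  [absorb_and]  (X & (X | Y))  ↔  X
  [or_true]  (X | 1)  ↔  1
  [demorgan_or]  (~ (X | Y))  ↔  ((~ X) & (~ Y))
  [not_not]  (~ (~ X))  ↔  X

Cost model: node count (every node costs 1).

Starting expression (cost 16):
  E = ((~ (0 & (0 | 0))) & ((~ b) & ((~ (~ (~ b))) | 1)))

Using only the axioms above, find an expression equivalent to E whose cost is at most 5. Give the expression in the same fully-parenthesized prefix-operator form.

((~ 0) & (~ b))   [cost 5]

(1) (0 & (0 | 0))  =[absorb_and →]=  0    ⊢ ((~ 0) & ((~ b) & ((~ (~ (~ b))) | 1)))
(2) (~ (~ (~ b)))  =[not_not →]=  (~ b)    ⊢ ((~ 0) & ((~ b) & ((~ b) | 1)))
(3) ((~ b) & ((~ b) | 1))  =[absorb_and →]=  (~ b)    ⊢ cost 5, within 5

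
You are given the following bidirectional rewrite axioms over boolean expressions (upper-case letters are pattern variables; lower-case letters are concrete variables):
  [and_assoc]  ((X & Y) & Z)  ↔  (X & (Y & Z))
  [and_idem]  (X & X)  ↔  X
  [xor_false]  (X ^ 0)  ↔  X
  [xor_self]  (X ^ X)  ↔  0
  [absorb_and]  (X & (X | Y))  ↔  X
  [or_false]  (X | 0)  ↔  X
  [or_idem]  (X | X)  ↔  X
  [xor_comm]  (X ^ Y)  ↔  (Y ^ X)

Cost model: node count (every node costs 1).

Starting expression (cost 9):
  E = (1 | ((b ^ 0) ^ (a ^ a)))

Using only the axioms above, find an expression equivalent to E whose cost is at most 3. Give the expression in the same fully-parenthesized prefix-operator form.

(1 | b)   [cost 3]

1. [xor_false →] (b ^ 0)  →  b;  E = (1 | (b ^ (a ^ a)))
2. [xor_self →] (a ^ a)  →  0;  E = (1 | (b ^ 0))
3. [xor_false →] (b ^ 0)  →  b;  cost 3 ≤ 3, done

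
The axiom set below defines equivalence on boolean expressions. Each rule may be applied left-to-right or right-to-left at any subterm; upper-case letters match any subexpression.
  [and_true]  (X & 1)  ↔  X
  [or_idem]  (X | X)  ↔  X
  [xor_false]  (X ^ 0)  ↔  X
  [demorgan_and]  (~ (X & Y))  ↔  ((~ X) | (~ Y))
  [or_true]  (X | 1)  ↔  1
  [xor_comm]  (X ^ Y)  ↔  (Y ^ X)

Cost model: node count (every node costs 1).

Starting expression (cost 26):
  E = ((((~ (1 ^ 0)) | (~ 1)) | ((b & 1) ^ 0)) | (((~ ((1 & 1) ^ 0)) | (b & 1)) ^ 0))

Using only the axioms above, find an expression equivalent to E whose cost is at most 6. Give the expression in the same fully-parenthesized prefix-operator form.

((~ 1) | (b & 1))   [cost 6]

1. [xor_false →] (((~ ((1 & 1) ^ 0)) | (b & 1)) ^ 0)  →  ((~ ((1 & 1) ^ 0)) | (b & 1));  E = ((((~ (1 ^ 0)) | (~ 1)) | ((b & 1) ^ 0)) | ((~ ((1 & 1) ^ 0)) | (b & 1)))
2. [xor_false →] (1 ^ 0)  →  1;  E = ((((~ 1) | (~ 1)) | ((b & 1) ^ 0)) | ((~ ((1 & 1) ^ 0)) | (b & 1)))
3. [xor_false →] ((1 & 1) ^ 0)  →  (1 & 1);  E = ((((~ 1) | (~ 1)) | ((b & 1) ^ 0)) | ((~ (1 & 1)) | (b & 1)))
4. [demorgan_and →] (~ (1 & 1))  →  ((~ 1) | (~ 1));  E = ((((~ 1) | (~ 1)) | ((b & 1) ^ 0)) | (((~ 1) | (~ 1)) | (b & 1)))
5. [xor_false →] ((b & 1) ^ 0)  →  (b & 1);  E = ((((~ 1) | (~ 1)) | (b & 1)) | (((~ 1) | (~ 1)) | (b & 1)))
6. [or_idem →] ((((~ 1) | (~ 1)) | (b & 1)) | (((~ 1) | (~ 1)) | (b & 1)))  →  (((~ 1) | (~ 1)) | (b & 1))
7. [or_idem →] ((~ 1) | (~ 1))  →  (~ 1);  cost 6 ≤ 6, done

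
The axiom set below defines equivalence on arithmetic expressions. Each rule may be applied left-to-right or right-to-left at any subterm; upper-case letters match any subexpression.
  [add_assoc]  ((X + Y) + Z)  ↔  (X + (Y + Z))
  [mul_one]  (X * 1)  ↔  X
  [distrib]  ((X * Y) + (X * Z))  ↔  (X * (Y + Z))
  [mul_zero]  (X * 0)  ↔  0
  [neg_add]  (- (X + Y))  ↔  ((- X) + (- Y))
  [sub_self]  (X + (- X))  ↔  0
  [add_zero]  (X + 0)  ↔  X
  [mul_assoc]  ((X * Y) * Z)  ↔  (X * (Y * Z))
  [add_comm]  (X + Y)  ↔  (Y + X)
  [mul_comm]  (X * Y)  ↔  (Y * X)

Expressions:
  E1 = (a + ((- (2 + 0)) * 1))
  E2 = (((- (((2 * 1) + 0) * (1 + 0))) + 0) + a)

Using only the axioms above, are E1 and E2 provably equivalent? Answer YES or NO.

(1) (a + ((- (2 + 0)) * 1))  =[add_comm →]=  (((- (2 + 0)) * 1) + a)
(2) (2 + 0)  =[add_zero →]=  2    ⊢ (((- 2) * 1) + a)
(3) ((- 2) * 1)  =[mul_one →]=  (- 2)    ⊢ ((- 2) + a)
(4) (- 2)  =[add_zero ←]=  ((- 2) + 0)    ⊢ (((- 2) + 0) + a)
(5) 2  =[mul_one ←]=  (2 * 1)    ⊢ (((- (2 * 1)) + 0) + a)
(6) (2 * 1)  =[mul_one ←]=  ((2 * 1) * 1)    ⊢ (((- ((2 * 1) * 1)) + 0) + a)
(7) 1  =[add_zero ←]=  (1 + 0)    ⊢ (((- ((2 * 1) * (1 + 0))) + 0) + a)
(8) (2 * 1)  =[add_zero ←]=  ((2 * 1) + 0)    ⊢ E2

YES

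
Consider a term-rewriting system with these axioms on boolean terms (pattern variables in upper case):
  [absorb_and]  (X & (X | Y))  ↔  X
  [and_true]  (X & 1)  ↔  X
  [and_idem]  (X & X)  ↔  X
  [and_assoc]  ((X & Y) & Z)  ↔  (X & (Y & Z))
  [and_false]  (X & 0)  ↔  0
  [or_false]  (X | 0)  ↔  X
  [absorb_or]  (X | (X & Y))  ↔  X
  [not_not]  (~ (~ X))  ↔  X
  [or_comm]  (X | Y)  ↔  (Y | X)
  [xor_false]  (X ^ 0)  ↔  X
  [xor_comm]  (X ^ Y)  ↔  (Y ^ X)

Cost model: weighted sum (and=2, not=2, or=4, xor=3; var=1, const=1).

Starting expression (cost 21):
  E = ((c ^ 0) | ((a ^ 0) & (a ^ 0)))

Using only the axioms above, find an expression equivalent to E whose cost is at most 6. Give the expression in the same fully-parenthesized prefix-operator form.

1. [xor_false →] (c ^ 0)  →  c;  E = (c | ((a ^ 0) & (a ^ 0)))
2. [and_idem →] ((a ^ 0) & (a ^ 0))  →  (a ^ 0);  E = (c | (a ^ 0))
3. [xor_false →] (a ^ 0)  →  a;  cost 6 ≤ 6, done

(c | a)   [cost 6]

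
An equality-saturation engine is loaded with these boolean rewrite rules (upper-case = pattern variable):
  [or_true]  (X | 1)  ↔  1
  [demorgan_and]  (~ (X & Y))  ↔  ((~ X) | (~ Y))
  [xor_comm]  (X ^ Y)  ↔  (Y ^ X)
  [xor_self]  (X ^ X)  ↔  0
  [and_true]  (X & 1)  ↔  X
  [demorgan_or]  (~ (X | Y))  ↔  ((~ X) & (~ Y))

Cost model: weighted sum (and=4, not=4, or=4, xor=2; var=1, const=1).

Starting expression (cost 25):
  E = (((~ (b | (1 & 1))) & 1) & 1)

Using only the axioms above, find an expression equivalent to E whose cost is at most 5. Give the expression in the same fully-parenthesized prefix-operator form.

(1) ((~ (b | (1 & 1))) & 1)  =[and_true →]=  (~ (b | (1 & 1)))    ⊢ ((~ (b | (1 & 1))) & 1)
(2) (1 & 1)  =[and_true →]=  1    ⊢ ((~ (b | 1)) & 1)
(3) ((~ (b | 1)) & 1)  =[and_true →]=  (~ (b | 1))
(4) (b | 1)  =[or_true →]=  1    ⊢ cost 5, within 5

(~ 1)   [cost 5]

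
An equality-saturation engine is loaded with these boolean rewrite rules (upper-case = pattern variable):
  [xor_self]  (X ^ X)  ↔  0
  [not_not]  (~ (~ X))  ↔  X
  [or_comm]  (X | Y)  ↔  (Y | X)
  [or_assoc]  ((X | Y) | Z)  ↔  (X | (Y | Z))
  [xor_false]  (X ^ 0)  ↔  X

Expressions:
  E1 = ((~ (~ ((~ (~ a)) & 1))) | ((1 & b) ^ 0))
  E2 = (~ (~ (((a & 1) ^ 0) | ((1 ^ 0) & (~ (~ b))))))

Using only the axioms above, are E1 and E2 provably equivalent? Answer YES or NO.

YES

step 1: not_not (→) rewrites (~ (~ a)) into a, now ((~ (~ (a & 1))) | ((1 & b) ^ 0))
step 2: not_not (→) rewrites (~ (~ (a & 1))) into (a & 1), now ((a & 1) | ((1 & b) ^ 0))
step 3: xor_false (→) rewrites ((1 & b) ^ 0) into (1 & b), now ((a & 1) | (1 & b))
step 4: xor_false (←) rewrites 1 into (1 ^ 0), now ((a & 1) | ((1 ^ 0) & b))
step 5: not_not (←) rewrites b into (~ (~ b)), now ((a & 1) | ((1 ^ 0) & (~ (~ b))))
step 6: xor_false (←) rewrites (a & 1) into ((a & 1) ^ 0), now (((a & 1) ^ 0) | ((1 ^ 0) & (~ (~ b))))
step 7: not_not (←) rewrites (((a & 1) ^ 0) | ((1 ^ 0) & (~ (~ b)))) into (~ (~ (((a & 1) ^ 0) | ((1 ^ 0) & (~ (~ b)))))), which is E2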